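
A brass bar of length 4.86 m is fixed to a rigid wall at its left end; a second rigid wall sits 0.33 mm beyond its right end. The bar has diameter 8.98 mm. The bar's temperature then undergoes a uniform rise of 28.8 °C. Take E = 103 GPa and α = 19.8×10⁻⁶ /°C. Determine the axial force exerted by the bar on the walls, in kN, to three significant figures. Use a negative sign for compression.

Free thermal expansion αLΔT = 19.8e-6 · 4860 · 28.8 = 2.771 mm.
The walls engage after the gap closes; constrained expansion = 2.771 − 0.33 = 2.441 mm.
The walls impose strain ε = −(2.441)/4860 = -5.0234e-04; σ = Eε = 103000 · -5.0234e-04 = -51.74 MPa.
Wall reaction R = σ·A = -51.74·63.33 = -3277 N = -3.277 kN.

-3.28 kN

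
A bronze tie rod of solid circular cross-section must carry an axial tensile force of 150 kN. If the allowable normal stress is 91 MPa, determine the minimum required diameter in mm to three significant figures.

Required area A ≥ P/σ_allow = 150000/91 = 1648 mm².
For a solid circular section, d ≥ √(4A/π) = 45.81 mm.

45.8 mm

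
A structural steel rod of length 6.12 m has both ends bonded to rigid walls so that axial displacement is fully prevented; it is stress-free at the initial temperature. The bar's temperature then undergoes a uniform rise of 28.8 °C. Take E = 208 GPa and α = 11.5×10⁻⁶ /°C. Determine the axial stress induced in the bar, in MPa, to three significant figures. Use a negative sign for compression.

-68.9 MPa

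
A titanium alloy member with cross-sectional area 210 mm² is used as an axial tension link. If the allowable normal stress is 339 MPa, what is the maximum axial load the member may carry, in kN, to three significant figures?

71.2 kN

P_max = σ_allow · A = 339 · 210 = 71190 N = 71.19 kN.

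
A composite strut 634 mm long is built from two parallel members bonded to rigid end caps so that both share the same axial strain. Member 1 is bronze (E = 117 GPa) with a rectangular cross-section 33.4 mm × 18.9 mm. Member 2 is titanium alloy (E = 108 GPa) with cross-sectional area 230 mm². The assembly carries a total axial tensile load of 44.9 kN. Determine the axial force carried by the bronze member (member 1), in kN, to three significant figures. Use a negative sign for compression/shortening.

33.6 kN

A_1 = 631.3 mm².
Equal strain + equilibrium ⇒ each member carries load in proportion to AE: A₁E₁ = 73860000 N, A₂E₂ = 24840000 N, ΣAE = 98700000 N.
F₁ = P·A₁E₁/ΣAE = 44900·73860000/98700000 = 33600 N.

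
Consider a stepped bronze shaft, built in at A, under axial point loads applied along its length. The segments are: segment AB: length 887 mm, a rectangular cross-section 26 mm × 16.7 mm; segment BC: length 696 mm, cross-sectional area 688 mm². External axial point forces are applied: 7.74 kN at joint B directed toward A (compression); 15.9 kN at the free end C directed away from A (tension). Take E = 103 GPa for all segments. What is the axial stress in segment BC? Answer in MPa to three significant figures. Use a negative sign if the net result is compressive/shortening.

Internal axial forces (sectioning from the free end, tension +): N_BC = 15.9 kN, N_AB = 8.16 kN.
σ_BC = N_BC/A_BC = 15900/688 = 23.11 MPa.

23.1 MPa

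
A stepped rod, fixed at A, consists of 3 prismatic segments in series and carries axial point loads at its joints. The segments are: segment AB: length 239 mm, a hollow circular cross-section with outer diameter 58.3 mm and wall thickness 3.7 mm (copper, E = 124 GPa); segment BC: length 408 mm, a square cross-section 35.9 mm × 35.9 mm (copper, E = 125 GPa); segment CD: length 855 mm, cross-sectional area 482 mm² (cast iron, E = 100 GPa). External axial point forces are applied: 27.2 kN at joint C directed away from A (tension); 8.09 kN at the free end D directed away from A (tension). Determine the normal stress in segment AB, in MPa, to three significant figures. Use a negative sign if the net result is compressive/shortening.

Internal axial forces (sectioning from the free end, tension +): N_CD = 8.09 kN, N_BC = 35.29 kN, N_AB = 35.29 kN.
A_AB = 634.7 mm².
σ_AB = N_AB/A_AB = 35290/634.7 = 55.6 MPa.

55.6 MPa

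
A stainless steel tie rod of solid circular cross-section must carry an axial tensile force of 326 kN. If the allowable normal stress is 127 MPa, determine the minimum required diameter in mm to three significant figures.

Required area A ≥ P/σ_allow = 326000/127 = 2567 mm².
For a solid circular section, d ≥ √(4A/π) = 57.17 mm.

57.2 mm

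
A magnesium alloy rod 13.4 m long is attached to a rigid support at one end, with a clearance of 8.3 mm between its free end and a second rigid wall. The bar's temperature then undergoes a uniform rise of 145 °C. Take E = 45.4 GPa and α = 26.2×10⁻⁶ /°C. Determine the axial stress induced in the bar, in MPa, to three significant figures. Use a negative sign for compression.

-144 MPa

Free thermal expansion αLΔT = 26.2e-6 · 13400 · 145 = 50.91 mm.
The walls engage after the gap closes; constrained expansion = 50.91 − 8.3 = 42.61 mm.
The walls impose strain ε = −(42.61)/13400 = -3.1796e-03; σ = Eε = 45400 · -3.1796e-03 = -144.4 MPa.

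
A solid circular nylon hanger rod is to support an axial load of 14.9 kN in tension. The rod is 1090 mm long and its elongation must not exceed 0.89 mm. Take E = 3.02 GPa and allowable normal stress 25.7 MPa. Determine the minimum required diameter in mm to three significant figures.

87.7 mm

Required area A ≥ P/σ_allow = 14900/25.7 = 579.8 mm².
For a solid circular section, d ≥ √(4A/π) = 27.17 mm.
Elongation limit: A ≥ PL/(Eδ_allow) = 14900·1090/(3020·0.89) = 6042 mm² ⇒ d ≥ 87.71 mm.
The elongation limit governs.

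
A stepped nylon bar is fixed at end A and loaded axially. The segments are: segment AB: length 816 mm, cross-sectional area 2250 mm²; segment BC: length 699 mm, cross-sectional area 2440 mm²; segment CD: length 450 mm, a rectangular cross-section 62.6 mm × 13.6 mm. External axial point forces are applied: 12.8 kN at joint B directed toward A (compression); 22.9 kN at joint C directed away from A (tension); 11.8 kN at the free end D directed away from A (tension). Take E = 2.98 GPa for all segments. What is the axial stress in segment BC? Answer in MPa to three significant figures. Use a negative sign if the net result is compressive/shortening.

14.2 MPa

Internal axial forces (sectioning from the free end, tension +): N_CD = 11.8 kN, N_BC = 34.7 kN, N_AB = 21.9 kN.
σ_BC = N_BC/A_BC = 34700/2440 = 14.22 MPa.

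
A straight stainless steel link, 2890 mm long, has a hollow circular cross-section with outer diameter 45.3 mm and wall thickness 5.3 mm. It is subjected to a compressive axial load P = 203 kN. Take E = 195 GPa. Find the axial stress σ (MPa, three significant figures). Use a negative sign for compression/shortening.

-305 MPa

A = 666 mm².
σ = N/A = -203000/666 = -304.8 MPa.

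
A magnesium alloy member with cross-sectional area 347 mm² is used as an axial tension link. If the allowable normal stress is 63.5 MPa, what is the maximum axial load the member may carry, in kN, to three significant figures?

22.0 kN

P_max = σ_allow · A = 63.5 · 347 = 22030 N = 22.03 kN.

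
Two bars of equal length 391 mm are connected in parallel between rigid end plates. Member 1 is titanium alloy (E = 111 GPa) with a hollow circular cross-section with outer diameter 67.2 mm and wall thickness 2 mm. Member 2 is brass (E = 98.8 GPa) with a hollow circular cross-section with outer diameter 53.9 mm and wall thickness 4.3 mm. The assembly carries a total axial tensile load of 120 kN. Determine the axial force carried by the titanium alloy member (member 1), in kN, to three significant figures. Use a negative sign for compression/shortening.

A_1 = 409.7 mm².
A_2 = 670 mm².
Equal strain + equilibrium ⇒ each member carries load in proportion to AE: A₁E₁ = 45470000 N, A₂E₂ = 66200000 N, ΣAE = 111700000 N.
F₁ = P·A₁E₁/ΣAE = 120000·45470000/111700000 = 48860 N.

48.9 kN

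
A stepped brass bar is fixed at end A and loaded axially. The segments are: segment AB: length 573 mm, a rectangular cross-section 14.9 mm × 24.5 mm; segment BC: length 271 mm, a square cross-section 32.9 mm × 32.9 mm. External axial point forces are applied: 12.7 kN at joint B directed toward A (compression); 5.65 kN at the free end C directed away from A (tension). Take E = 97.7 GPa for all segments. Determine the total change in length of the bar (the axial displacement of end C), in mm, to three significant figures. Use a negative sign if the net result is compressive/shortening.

Internal axial forces (sectioning from the free end, tension +): N_BC = 5.65 kN, N_AB = -7.05 kN.
A_AB = 365.1 mm².
A_BC = 1082 mm².
δ_AB = -7050·573/(365.1·97700) = -0.1133 mm
δ_BC = 5650·271/(1082·97700) = 0.01448 mm
δ = Σδ_i = -0.09879 mm.

-0.0988 mm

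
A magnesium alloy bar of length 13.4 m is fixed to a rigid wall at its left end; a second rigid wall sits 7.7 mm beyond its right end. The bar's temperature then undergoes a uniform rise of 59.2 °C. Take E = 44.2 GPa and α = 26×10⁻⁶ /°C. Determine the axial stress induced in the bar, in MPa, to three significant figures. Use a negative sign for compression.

-42.6 MPa

Free thermal expansion αLΔT = 26e-6 · 13400 · 59.2 = 20.63 mm.
The walls engage after the gap closes; constrained expansion = 20.63 − 7.7 = 12.93 mm.
The walls impose strain ε = −(12.93)/13400 = -9.6457e-04; σ = Eε = 44200 · -9.6457e-04 = -42.63 MPa.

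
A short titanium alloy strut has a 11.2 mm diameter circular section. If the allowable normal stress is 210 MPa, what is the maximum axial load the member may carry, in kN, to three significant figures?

20.7 kN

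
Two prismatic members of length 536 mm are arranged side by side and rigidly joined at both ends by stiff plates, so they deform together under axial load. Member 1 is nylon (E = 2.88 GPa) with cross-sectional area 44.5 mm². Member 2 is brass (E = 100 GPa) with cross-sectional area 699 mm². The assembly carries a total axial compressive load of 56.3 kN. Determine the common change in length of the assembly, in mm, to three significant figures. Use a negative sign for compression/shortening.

-0.431 mm

Equal strain + equilibrium ⇒ each member carries load in proportion to AE: A₁E₁ = 128200 N, A₂E₂ = 69900000 N, ΣAE = 70030000 N.
δ = PL/ΣAE = -56300·536/70030000 = -0.4309 mm.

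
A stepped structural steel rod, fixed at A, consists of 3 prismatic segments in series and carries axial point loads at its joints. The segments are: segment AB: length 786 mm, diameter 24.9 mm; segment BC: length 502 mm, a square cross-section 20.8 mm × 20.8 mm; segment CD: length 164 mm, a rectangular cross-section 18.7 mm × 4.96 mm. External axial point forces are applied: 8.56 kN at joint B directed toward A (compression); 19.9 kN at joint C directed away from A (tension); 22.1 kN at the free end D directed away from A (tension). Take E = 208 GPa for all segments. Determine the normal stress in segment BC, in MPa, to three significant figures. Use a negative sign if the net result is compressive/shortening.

97.1 MPa

Internal axial forces (sectioning from the free end, tension +): N_CD = 22.1 kN, N_BC = 42 kN, N_AB = 33.44 kN.
A_BC = 432.6 mm².
σ_BC = N_BC/A_BC = 42000/432.6 = 97.08 MPa.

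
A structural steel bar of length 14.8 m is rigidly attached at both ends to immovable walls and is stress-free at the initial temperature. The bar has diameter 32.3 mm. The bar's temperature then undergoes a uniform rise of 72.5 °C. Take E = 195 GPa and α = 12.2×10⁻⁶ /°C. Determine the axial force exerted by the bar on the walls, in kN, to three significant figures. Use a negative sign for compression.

-141 kN

Free thermal expansion αLΔT = 12.2e-6 · 14800 · 72.5 = 13.09 mm.
The walls impose strain ε = −(13.09)/14800 = -8.8450e-04; σ = Eε = 195000 · -8.8450e-04 = -172.5 MPa.
Wall reaction R = σ·A = -172.5·819.4 = -141300 N = -141.3 kN.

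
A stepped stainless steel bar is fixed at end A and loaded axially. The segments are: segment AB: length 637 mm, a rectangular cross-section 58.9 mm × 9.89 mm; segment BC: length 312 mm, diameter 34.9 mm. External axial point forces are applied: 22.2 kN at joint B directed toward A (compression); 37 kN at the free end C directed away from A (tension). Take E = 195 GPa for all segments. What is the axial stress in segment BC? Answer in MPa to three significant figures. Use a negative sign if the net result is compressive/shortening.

Internal axial forces (sectioning from the free end, tension +): N_BC = 37 kN, N_AB = 14.8 kN.
A_BC = 956.6 mm².
σ_BC = N_BC/A_BC = 37000/956.6 = 38.68 MPa.

38.7 MPa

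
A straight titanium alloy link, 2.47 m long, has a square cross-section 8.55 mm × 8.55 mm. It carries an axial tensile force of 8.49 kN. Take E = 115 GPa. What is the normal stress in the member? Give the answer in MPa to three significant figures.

A = 73.1 mm².
σ = N/A = 8490/73.1 = 116.1 MPa.

116 MPa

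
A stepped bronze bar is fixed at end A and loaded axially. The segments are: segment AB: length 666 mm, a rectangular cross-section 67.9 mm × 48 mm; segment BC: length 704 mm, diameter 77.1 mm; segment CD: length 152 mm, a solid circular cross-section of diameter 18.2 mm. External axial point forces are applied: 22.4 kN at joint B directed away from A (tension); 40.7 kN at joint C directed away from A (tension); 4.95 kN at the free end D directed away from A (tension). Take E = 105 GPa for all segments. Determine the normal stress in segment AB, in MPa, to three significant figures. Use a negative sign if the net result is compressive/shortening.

20.9 MPa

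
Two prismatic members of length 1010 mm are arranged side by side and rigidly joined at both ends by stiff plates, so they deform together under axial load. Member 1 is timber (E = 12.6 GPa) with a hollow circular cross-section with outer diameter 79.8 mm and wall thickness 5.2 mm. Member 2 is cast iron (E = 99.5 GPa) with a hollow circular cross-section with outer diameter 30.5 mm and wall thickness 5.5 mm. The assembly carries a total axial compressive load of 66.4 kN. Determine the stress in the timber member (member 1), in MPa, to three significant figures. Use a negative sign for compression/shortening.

-14.3 MPa

A_1 = 1219 mm².
A_2 = 432 mm².
Equal strain + equilibrium ⇒ each member carries load in proportion to AE: A₁E₁ = 15360000 N, A₂E₂ = 42980000 N, ΣAE = 58340000 N.
σ₁ = P·E₁/ΣAE = -66400·12600/58340000 = -14.34 MPa.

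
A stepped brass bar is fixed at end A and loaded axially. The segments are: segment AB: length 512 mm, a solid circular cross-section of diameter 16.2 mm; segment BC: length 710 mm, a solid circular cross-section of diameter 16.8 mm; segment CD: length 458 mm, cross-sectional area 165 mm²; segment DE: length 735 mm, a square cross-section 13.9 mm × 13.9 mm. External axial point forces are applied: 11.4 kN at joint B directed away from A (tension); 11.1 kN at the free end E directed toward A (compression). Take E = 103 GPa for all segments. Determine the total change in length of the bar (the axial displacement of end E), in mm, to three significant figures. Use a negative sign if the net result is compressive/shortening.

-1.05 mm

Internal axial forces (sectioning from the free end, tension +): N_DE = -11.1 kN, N_CD = -11.1 kN, N_BC = -11.1 kN, N_AB = 0.3 kN.
A_AB = 206.1 mm².
A_BC = 221.7 mm².
A_DE = 193.2 mm².
δ_AB = 300·512/(206.1·103000) = 0.007235 mm
δ_BC = -11100·710/(221.7·103000) = -0.3452 mm
δ_CD = -11100·458/(165·103000) = -0.2991 mm
δ_DE = -11100·735/(193.2·103000) = -0.41 mm
δ = Σδ_i = -1.047 mm.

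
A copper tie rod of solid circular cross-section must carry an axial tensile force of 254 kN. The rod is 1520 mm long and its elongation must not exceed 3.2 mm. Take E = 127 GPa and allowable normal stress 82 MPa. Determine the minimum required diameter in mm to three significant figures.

62.8 mm

Required area A ≥ P/σ_allow = 254000/82 = 3098 mm².
For a solid circular section, d ≥ √(4A/π) = 62.8 mm.
Elongation limit: A ≥ PL/(Eδ_allow) = 254000·1520/(127000·3.2) = 950 mm² ⇒ d ≥ 34.78 mm.
The stress limit governs.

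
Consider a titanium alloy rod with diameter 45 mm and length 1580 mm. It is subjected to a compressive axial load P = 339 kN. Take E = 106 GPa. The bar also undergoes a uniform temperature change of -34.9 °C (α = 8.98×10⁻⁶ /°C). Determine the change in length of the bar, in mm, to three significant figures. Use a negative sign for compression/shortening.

-3.67 mm

A = 1590 mm².
δ_mech = NL/(AE) = -339000·1580/(1590·106000) = -3.177 mm.
δ_thermal = αLΔT = 8.98e-6·1580·-34.9 = -0.4952 mm.
δ = δ_mech + δ_thermal = -3.672 mm.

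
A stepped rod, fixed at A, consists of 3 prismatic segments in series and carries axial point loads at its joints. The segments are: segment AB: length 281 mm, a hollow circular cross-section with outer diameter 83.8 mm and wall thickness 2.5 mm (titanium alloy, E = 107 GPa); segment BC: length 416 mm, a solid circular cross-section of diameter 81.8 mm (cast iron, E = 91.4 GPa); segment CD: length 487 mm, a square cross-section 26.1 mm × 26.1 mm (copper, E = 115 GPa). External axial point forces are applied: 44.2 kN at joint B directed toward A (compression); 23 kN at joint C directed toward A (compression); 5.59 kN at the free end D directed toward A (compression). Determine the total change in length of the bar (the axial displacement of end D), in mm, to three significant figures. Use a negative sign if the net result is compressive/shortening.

-0.359 mm

Internal axial forces (sectioning from the free end, tension +): N_CD = -5.59 kN, N_BC = -28.59 kN, N_AB = -72.79 kN.
A_AB = 638.5 mm².
A_BC = 5255 mm².
A_CD = 681.2 mm².
δ_AB = -72790·281/(638.5·107000) = -0.2994 mm
δ_BC = -28590·416/(5255·91400) = -0.02476 mm
δ_CD = -5590·487/(681.2·115000) = -0.03475 mm
δ = Σδ_i = -0.3589 mm.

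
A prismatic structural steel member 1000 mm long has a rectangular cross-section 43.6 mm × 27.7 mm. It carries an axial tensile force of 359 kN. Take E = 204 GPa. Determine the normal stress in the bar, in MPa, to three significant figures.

297 MPa

A = 1208 mm².
σ = N/A = 359000/1208 = 297.3 MPa.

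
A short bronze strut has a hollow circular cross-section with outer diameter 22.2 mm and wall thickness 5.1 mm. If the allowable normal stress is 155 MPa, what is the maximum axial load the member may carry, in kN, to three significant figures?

42.5 kN

A = 274 mm².
P_max = σ_allow · A = 155 · 274 = 42470 N = 42.47 kN.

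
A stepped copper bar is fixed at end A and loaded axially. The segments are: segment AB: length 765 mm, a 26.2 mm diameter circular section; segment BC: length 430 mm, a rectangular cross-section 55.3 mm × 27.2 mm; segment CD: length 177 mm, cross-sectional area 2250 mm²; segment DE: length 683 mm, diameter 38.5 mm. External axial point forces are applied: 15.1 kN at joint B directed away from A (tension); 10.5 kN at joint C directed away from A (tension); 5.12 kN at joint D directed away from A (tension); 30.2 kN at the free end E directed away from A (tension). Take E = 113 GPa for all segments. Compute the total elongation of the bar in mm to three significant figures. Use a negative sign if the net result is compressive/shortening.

Internal axial forces (sectioning from the free end, tension +): N_DE = 30.2 kN, N_CD = 35.32 kN, N_BC = 45.82 kN, N_AB = 60.92 kN.
A_AB = 539.1 mm².
A_BC = 1504 mm².
A_DE = 1164 mm².
δ_AB = 60920·765/(539.1·113000) = 0.765 mm
δ_BC = 45820·430/(1504·113000) = 0.1159 mm
δ_CD = 35320·177/(2250·113000) = 0.02459 mm
δ_DE = 30200·683/(1164·113000) = 0.1568 mm
δ = Σδ_i = 1.062 mm.

1.06 mm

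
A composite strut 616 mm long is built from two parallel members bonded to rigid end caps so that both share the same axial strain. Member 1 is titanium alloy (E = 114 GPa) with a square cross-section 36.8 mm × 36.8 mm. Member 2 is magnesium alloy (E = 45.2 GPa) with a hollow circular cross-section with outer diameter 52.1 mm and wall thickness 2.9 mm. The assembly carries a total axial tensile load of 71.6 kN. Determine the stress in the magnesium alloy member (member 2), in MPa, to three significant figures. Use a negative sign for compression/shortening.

A_1 = 1354 mm².
A_2 = 448.2 mm².
Equal strain + equilibrium ⇒ each member carries load in proportion to AE: A₁E₁ = 154400000 N, A₂E₂ = 20260000 N, ΣAE = 174600000 N.
σ₂ = P·E₂/ΣAE = 71600·45200/174600000 = 18.53 MPa.

18.5 MPa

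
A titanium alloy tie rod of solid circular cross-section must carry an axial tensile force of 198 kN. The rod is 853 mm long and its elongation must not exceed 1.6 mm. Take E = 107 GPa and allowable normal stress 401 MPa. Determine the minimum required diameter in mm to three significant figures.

35.4 mm

Required area A ≥ P/σ_allow = 198000/401 = 493.8 mm².
For a solid circular section, d ≥ √(4A/π) = 25.07 mm.
Elongation limit: A ≥ PL/(Eδ_allow) = 198000·853/(107000·1.6) = 986.5 mm² ⇒ d ≥ 35.44 mm.
The elongation limit governs.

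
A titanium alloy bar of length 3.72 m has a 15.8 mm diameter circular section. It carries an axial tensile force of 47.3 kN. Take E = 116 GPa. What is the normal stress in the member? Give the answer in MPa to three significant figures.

A = 196.1 mm².
σ = N/A = 47300/196.1 = 241.2 MPa.

241 MPa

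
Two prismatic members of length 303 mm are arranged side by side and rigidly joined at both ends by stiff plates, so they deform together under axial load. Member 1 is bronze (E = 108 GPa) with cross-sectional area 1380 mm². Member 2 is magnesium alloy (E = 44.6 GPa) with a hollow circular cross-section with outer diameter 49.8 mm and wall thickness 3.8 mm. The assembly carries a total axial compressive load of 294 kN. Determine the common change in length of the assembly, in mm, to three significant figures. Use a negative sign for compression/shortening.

-0.513 mm

A_2 = 549.2 mm².
Equal strain + equilibrium ⇒ each member carries load in proportion to AE: A₁E₁ = 149000000 N, A₂E₂ = 24490000 N, ΣAE = 173500000 N.
δ = PL/ΣAE = -294000·303/173500000 = -0.5133 mm.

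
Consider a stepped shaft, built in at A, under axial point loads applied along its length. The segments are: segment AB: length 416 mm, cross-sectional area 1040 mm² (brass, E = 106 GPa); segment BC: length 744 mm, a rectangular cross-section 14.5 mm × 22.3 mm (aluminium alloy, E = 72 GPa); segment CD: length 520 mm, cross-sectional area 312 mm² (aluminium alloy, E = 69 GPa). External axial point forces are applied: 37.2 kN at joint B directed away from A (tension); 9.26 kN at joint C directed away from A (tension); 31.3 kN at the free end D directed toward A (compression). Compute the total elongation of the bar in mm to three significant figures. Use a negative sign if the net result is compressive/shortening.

Internal axial forces (sectioning from the free end, tension +): N_CD = -31.3 kN, N_BC = -22.04 kN, N_AB = 15.16 kN.
A_BC = 323.4 mm².
δ_AB = 15160·416/(1040·106000) = 0.05721 mm
δ_BC = -22040·744/(323.4·72000) = -0.7043 mm
δ_CD = -31300·520/(312·69000) = -0.756 mm
δ = Σδ_i = -1.403 mm.

-1.40 mm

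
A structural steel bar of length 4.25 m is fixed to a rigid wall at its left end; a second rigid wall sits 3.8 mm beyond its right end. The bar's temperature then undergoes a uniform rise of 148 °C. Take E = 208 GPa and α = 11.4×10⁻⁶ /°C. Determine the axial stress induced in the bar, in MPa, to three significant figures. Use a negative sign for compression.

-165 MPa

Free thermal expansion αLΔT = 11.4e-6 · 4250 · 148 = 7.171 mm.
The walls engage after the gap closes; constrained expansion = 7.171 − 3.8 = 3.371 mm.
The walls impose strain ε = −(3.371)/4250 = -7.9308e-04; σ = Eε = 208000 · -7.9308e-04 = -165 MPa.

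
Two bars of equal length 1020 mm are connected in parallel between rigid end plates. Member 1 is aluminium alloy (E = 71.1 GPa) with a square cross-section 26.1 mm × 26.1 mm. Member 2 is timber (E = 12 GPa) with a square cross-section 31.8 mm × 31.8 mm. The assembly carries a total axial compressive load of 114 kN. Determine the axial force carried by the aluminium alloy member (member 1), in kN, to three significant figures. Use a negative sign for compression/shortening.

A_1 = 681.2 mm².
A_2 = 1011 mm².
Equal strain + equilibrium ⇒ each member carries load in proportion to AE: A₁E₁ = 48430000 N, A₂E₂ = 12130000 N, ΣAE = 60570000 N.
F₁ = P·A₁E₁/ΣAE = -114000·48430000/60570000 = -91160 N.

-91.2 kN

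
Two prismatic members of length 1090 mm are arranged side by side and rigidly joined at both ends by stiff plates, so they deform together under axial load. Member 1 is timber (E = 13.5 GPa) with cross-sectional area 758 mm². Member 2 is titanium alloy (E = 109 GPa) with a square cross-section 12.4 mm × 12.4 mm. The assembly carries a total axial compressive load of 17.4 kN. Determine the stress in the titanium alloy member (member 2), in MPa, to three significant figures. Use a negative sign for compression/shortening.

-70.3 MPa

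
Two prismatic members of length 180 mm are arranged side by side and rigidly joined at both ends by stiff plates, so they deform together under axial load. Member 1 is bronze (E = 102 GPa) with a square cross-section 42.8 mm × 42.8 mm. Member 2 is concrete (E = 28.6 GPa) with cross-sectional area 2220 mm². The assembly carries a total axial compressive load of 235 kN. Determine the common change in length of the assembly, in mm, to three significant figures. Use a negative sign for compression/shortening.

-0.169 mm

A_1 = 1832 mm².
Equal strain + equilibrium ⇒ each member carries load in proportion to AE: A₁E₁ = 186800000 N, A₂E₂ = 63490000 N, ΣAE = 250300000 N.
δ = PL/ΣAE = -235000·180/250300000 = -0.169 mm.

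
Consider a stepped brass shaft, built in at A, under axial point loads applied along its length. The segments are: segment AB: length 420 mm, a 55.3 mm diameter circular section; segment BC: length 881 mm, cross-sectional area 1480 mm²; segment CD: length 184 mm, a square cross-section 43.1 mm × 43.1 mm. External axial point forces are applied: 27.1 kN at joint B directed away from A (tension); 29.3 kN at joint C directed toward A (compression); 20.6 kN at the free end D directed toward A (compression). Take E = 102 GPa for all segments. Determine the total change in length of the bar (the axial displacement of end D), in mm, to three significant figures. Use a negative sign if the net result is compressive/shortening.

Internal axial forces (sectioning from the free end, tension +): N_CD = -20.6 kN, N_BC = -49.9 kN, N_AB = -22.8 kN.
A_AB = 2402 mm².
A_CD = 1858 mm².
δ_AB = -22800·420/(2402·102000) = -0.03909 mm
δ_BC = -49900·881/(1480·102000) = -0.2912 mm
δ_CD = -20600·184/(1858·102000) = -0.02 mm
δ = Σδ_i = -0.3503 mm.

-0.350 mm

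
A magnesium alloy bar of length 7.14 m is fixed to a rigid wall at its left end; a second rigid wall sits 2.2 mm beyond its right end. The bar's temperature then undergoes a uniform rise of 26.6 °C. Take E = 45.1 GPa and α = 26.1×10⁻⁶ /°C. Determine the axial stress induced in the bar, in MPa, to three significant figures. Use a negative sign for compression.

-17.4 MPa

Free thermal expansion αLΔT = 26.1e-6 · 7140 · 26.6 = 4.957 mm.
The walls engage after the gap closes; constrained expansion = 4.957 − 2.2 = 2.757 mm.
The walls impose strain ε = −(2.757)/7140 = -3.8614e-04; σ = Eε = 45100 · -3.8614e-04 = -17.41 MPa.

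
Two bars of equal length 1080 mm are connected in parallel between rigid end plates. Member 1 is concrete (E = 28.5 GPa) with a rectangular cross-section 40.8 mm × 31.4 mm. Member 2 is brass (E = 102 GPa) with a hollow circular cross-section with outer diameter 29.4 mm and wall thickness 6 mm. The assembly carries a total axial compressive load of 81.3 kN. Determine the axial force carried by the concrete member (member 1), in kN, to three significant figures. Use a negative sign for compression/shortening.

-36.4 kN

A_1 = 1281 mm².
A_2 = 441.1 mm².
Equal strain + equilibrium ⇒ each member carries load in proportion to AE: A₁E₁ = 36510000 N, A₂E₂ = 44990000 N, ΣAE = 81500000 N.
F₁ = P·A₁E₁/ΣAE = -81300·36510000/81500000 = -36420 N.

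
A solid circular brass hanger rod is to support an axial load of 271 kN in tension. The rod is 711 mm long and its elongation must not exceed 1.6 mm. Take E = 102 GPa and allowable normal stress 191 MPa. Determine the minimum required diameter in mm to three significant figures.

Required area A ≥ P/σ_allow = 271000/191 = 1419 mm².
For a solid circular section, d ≥ √(4A/π) = 42.5 mm.
Elongation limit: A ≥ PL/(Eδ_allow) = 271000·711/(102000·1.6) = 1181 mm² ⇒ d ≥ 38.77 mm.
The stress limit governs.

42.5 mm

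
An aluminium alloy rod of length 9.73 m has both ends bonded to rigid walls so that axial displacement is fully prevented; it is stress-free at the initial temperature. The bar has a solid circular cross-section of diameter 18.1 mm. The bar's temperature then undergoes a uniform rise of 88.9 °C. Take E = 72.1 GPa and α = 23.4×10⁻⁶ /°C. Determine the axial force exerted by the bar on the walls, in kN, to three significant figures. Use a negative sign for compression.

-38.6 kN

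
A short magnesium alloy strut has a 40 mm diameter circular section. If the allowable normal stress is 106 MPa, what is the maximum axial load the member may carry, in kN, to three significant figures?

A = 1257 mm².
P_max = σ_allow · A = 106 · 1257 = 133200 N = 133.2 kN.

133 kN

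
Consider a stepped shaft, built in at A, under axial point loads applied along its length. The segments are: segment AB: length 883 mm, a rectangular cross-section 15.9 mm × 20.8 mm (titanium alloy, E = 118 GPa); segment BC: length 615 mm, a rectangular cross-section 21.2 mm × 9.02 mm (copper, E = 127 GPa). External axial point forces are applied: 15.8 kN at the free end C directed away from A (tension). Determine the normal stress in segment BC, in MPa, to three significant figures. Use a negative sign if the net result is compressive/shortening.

82.6 MPa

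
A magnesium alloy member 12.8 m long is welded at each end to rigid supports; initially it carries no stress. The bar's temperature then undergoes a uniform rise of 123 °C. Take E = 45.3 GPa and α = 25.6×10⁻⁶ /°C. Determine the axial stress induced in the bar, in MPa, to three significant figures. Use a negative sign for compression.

Free thermal expansion αLΔT = 25.6e-6 · 12800 · 123 = 40.3 mm.
The walls impose strain ε = −(40.3)/12800 = -3.1488e-03; σ = Eε = 45300 · -3.1488e-03 = -142.6 MPa.

-143 MPa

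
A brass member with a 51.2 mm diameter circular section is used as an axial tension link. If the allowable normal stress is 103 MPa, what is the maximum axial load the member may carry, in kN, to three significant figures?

212 kN

A = 2059 mm².
P_max = σ_allow · A = 103 · 2059 = 212100 N = 212.1 kN.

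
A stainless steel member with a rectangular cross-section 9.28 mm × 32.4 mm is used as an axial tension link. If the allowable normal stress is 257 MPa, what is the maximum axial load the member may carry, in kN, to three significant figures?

77.3 kN

A = 300.7 mm².
P_max = σ_allow · A = 257 · 300.7 = 77270 N = 77.27 kN.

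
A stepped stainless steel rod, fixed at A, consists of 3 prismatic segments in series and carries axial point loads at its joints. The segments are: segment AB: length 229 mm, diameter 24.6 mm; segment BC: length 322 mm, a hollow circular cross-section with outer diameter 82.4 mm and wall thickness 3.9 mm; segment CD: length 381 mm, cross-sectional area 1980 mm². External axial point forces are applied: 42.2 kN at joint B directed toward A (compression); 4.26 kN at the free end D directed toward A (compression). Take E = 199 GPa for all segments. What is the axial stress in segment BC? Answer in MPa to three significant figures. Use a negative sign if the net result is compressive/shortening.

-4.43 MPa

Internal axial forces (sectioning from the free end, tension +): N_CD = -4.26 kN, N_BC = -4.26 kN, N_AB = -46.46 kN.
A_BC = 961.8 mm².
σ_BC = N_BC/A_BC = -4260/961.8 = -4.429 MPa.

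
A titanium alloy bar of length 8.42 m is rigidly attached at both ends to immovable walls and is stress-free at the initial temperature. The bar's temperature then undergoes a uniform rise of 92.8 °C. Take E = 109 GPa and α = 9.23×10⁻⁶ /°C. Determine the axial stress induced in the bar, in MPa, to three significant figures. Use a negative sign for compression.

-93.4 MPa

Free thermal expansion αLΔT = 9.23e-6 · 8420 · 92.8 = 7.212 mm.
The walls impose strain ε = −(7.212)/8420 = -8.5654e-04; σ = Eε = 109000 · -8.5654e-04 = -93.36 MPa.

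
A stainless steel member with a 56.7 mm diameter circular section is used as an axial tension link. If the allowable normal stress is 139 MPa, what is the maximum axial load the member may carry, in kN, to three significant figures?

351 kN

A = 2525 mm².
P_max = σ_allow · A = 139 · 2525 = 351000 N = 351 kN.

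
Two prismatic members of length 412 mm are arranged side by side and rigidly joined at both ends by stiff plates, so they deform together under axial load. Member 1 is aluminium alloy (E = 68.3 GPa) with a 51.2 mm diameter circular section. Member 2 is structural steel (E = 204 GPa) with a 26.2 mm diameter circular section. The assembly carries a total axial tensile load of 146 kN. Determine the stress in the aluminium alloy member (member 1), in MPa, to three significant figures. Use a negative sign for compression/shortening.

39.8 MPa

A_1 = 2059 mm².
A_2 = 539.1 mm².
Equal strain + equilibrium ⇒ each member carries load in proportion to AE: A₁E₁ = 140600000 N, A₂E₂ = 110000000 N, ΣAE = 250600000 N.
σ₁ = P·E₁/ΣAE = 146000·68300/250600000 = 39.79 MPa.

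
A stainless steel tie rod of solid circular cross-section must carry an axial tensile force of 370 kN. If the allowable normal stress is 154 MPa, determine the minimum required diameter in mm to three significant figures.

55.3 mm

Required area A ≥ P/σ_allow = 370000/154 = 2403 mm².
For a solid circular section, d ≥ √(4A/π) = 55.31 mm.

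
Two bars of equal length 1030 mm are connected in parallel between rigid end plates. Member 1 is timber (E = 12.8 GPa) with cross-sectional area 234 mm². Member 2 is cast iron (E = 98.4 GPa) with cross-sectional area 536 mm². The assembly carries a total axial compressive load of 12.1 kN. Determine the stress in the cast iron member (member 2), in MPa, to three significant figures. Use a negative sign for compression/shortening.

Equal strain + equilibrium ⇒ each member carries load in proportion to AE: A₁E₁ = 2995000 N, A₂E₂ = 52740000 N, ΣAE = 55740000 N.
σ₂ = P·E₂/ΣAE = -12100·98400/55740000 = -21.36 MPa.

-21.4 MPa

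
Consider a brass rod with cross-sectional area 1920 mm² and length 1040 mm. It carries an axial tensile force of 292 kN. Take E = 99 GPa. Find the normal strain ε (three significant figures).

σ = N/A = 152.1 MPa; ε = σ/E = 152.1/99000 = 1.536e-03.

0.00154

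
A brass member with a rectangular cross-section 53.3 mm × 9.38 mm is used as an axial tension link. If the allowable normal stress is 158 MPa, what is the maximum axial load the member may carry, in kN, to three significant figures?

79.0 kN

A = 500 mm².
P_max = σ_allow · A = 158 · 500 = 78990 N = 78.99 kN.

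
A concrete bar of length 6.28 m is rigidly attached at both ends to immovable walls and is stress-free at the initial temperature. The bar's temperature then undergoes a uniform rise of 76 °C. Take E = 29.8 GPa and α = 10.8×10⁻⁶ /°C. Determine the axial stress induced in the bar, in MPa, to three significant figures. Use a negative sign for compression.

Free thermal expansion αLΔT = 10.8e-6 · 6280 · 76 = 5.155 mm.
The walls impose strain ε = −(5.155)/6280 = -8.2080e-04; σ = Eε = 29800 · -8.2080e-04 = -24.46 MPa.

-24.5 MPa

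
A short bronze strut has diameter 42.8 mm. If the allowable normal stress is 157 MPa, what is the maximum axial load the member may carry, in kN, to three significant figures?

A = 1439 mm².
P_max = σ_allow · A = 157 · 1439 = 225900 N = 225.9 kN.

226 kN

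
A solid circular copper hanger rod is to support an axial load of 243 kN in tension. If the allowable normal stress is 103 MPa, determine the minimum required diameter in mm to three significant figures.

54.8 mm

Required area A ≥ P/σ_allow = 243000/103 = 2359 mm².
For a solid circular section, d ≥ √(4A/π) = 54.81 mm.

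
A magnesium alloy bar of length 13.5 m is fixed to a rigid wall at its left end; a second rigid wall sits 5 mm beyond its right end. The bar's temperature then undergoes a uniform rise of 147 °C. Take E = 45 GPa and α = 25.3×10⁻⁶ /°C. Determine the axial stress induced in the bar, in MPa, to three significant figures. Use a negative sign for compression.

Free thermal expansion αLΔT = 25.3e-6 · 13500 · 147 = 50.21 mm.
The walls engage after the gap closes; constrained expansion = 50.21 − 5 = 45.21 mm.
The walls impose strain ε = −(45.21)/13500 = -3.3487e-03; σ = Eε = 45000 · -3.3487e-03 = -150.7 MPa.

-151 MPa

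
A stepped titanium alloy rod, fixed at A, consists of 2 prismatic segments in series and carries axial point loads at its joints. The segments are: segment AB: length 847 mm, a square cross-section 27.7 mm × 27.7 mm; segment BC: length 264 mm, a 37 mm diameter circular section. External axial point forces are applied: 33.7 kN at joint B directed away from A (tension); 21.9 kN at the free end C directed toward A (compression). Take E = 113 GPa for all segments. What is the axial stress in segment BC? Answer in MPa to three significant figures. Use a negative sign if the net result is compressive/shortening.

-20.4 MPa

Internal axial forces (sectioning from the free end, tension +): N_BC = -21.9 kN, N_AB = 11.8 kN.
A_BC = 1075 mm².
σ_BC = N_BC/A_BC = -21900/1075 = -20.37 MPa.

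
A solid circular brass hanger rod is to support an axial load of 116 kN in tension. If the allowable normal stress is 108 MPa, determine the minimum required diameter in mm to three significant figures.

Required area A ≥ P/σ_allow = 116000/108 = 1074 mm².
For a solid circular section, d ≥ √(4A/π) = 36.98 mm.

37.0 mm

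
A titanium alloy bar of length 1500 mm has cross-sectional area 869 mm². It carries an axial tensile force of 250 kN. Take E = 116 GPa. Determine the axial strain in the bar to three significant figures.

σ = N/A = 287.7 MPa; ε = σ/E = 287.7/116000 = 2.480e-03.

0.00248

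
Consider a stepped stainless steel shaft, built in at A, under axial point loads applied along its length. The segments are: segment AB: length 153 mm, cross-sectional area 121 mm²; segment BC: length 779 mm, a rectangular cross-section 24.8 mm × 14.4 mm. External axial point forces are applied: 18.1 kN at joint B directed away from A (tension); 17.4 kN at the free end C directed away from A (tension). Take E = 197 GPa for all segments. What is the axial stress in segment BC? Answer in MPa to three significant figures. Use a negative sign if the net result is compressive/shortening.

48.7 MPa

Internal axial forces (sectioning from the free end, tension +): N_BC = 17.4 kN, N_AB = 35.5 kN.
A_BC = 357.1 mm².
σ_BC = N_BC/A_BC = 17400/357.1 = 48.72 MPa.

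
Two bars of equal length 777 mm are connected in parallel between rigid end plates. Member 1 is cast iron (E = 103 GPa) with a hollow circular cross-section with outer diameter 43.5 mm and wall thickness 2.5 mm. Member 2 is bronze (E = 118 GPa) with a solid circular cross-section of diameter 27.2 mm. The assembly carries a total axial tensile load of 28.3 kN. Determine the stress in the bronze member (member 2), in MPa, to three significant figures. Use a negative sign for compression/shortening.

32.8 MPa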